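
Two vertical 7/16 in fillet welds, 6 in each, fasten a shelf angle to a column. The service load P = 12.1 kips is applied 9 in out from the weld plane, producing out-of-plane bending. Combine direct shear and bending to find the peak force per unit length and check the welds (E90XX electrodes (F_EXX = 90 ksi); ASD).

L_w = 2 × 6 = 12 in; section modulus (unit throat) S = 2 × L²/6 = 12 in².
Direct shear f_v = P/L_w = 12.1/12 = 1.008 kip/in.
Moment M = P × e = 12.1 × 9 = 108.9 kip·in; bending f_b = M/S = 9.075 kip/in.
f_max = √(f_v² + f_b²) = √(1.008² + 9.075²) = 9.131 kip/in.
r_n/Ω = (1/2.0) × 0.6 × 90 × (0.707 × 0.4375) = 8.351 kip/in → NOT adequate.

f_max ≈ 9.13 kip/in; NOT adequate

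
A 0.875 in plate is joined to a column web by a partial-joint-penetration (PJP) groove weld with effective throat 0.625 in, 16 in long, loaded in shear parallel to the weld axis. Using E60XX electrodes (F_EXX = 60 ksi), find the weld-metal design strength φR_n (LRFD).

φR_n ≈ 270 kips

Effective throat (given) t_e = 0.625 in.
A_we = 0.625 × 16 = 10 in².
F_nw = 0.6 F_EXX = 36 ksi.
φR_n = 0.75 × 36 × 10 = 270 kips.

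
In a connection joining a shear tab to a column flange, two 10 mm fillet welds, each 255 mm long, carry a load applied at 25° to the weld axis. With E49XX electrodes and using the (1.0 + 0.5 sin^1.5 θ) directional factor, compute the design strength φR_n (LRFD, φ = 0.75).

E49XX → F_EXX = 490 MPa.
t_e = 0.707 × 10 = 7.07 mm; A_we = 7.07 × 510 = 3606 mm².
Directional factor: 1.0 + 0.5 sin^1.5(25°) = 1.137.
F_nw = 0.6 × 490 × 1.137 = 334.4 MPa.
φR_n = 0.75 × 334.4 × 3606 × 10⁻³ = 904.3 kN.

φR_n ≈ 904 kN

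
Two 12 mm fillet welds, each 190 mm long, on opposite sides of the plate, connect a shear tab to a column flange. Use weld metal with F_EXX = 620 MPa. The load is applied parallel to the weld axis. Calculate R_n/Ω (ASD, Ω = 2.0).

Effective throat t_e = 0.707 × 12 = 8.484 mm.
Total length L = 380 mm; A_we = 8.484 × 380 = 3224 mm².
F_nw = 0.6 F_EXX = 0.6 × 620 = 372 MPa.
R_n = 372 × 3224 × 10⁻³ = 1199 kN; R_n/Ω = 1199/2.0 = 599.6 kN.

R_n/Ω ≈ 600 kN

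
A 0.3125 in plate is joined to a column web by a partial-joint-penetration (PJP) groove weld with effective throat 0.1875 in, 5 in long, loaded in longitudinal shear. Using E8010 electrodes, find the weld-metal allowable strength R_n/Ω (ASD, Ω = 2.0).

E80XX → F_EXX = 80 ksi.
Effective throat (given) t_e = 0.1875 in.
A_we = 0.1875 × 5 = 0.9375 in².
F_nw = 0.6 F_EXX = 48 ksi.
R_n/Ω = (48 × 0.9375) / 2.0 = 22.5 kips.

R_n/Ω ≈ 22.5 kips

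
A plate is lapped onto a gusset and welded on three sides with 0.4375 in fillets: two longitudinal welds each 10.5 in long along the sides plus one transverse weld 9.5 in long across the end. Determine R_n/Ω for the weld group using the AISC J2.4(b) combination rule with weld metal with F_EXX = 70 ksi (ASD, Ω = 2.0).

R_n/Ω ≈ 209 kips

t_e = 0.707 × 0.4375 = 0.3093 in.
R_nwl = 0.6 × 70 × 0.3093 × 21 = 272.8 kips (longitudinal, 2 welds).
R_nwt = 0.6 × 70 × 0.3093 × 9.5 = 123.4 kips (transverse, base value).
(i) R_nwl + R_nwt = 396.2 kips; (ii) 0.85 R_nwl + 1.5 R_nwt = 417 kips.
R_n = max = 417 kips [governs: (ii)]; R_n/Ω = 208.5 kips.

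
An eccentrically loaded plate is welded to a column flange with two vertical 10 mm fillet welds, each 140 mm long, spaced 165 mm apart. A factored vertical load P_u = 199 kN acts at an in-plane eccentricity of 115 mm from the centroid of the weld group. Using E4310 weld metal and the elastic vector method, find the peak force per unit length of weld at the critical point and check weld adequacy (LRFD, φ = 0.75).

E43XX → F_EXX = 430 MPa.
Total weld length L_w = 280 mm. Treat welds as unit-width lines.
Polar moment about centroid: J = 2[d³/12 + d(b/2)²] = 2[140³/12 + 140×82.5²] = 2363000 mm³.
Direct shear f_v = P/L_w = 199×10³ / 280 = 710.7 N/mm (vertical).
Torsion M = P·e = 199×10³ × 115 = 22885000 N·mm.
Critical point at (x, y) = (82.5, 70) from centroid. f_tx = M·y/J = 677.9 N/mm; f_ty = M·x/J = 799 N/mm.
Resultant f_max = √[f_tx² + (f_v + f_ty)²] = √[677.9² + (710.7 + 799)²] = 1655 N/mm.
Capacity per unit length: φr_n = 0.75 × 0.6 × 430 × (0.707 × 10) = 1368 N/mm.
1655 > 1368 → NOT adequate.

f_max ≈ 1650 N/mm; NOT adequate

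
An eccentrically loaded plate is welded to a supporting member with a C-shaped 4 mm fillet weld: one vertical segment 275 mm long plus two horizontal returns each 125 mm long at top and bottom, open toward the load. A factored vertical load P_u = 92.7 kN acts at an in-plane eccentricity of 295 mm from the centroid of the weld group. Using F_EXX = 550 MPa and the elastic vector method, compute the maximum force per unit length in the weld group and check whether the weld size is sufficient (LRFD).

Total weld length L_w = 525 mm. Treat welds as unit-width lines.
Centroid: x̄ = 2×125×62.5 / 525 = 29.76 mm from the vertical weld.
Polar moment about centroid: J = I_x + I_y = [275³/12 + 2×125×137.5²] + [275×29.76² + 2(125³/12 + 125×32.74²)] = 7297000 mm³.
Direct shear f_v = P/L_w = 92.7×10³ / 525 = 176.6 N/mm (vertical).
Torsion M = P·e = 92.7×10³ × 295 = 27346000 N·mm.
Critical point at (x, y) = (95.24, 137.5) from centroid. f_tx = M·y/J = 515.3 N/mm; f_ty = M·x/J = 356.9 N/mm.
Resultant f_max = √[f_tx² + (f_v + f_ty)²] = √[515.3² + (176.6 + 356.9)²] = 741.7 N/mm.
Capacity per unit length: φr_n = 0.75 × 0.6 × 550 × (0.707 × 4) = 699.9 N/mm.
741.7 > 699.9 → NOT adequate.

f_max ≈ 742 N/mm; NOT adequate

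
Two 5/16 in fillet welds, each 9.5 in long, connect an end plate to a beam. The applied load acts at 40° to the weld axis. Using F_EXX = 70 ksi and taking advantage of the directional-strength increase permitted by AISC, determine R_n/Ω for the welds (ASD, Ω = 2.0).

R_n/Ω ≈ 111 kips

t_e = 0.707 × 0.3125 = 0.2209 in; A_we = 0.2209 × 19 = 4.198 in².
Directional factor: 1.0 + 0.5 sin^1.5(40°) = 1.258.
F_nw = 0.6 × 70 × 1.258 = 52.82 ksi.
R_n/Ω = (52.82 × 4.198) / 2.0 = 110.9 kips.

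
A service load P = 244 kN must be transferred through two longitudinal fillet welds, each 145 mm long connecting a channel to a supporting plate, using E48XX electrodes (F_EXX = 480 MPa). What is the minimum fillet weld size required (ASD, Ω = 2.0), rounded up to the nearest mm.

Total weld length L = 290 mm.
Required throat t_e = P × Ω / (0.6 F_EXX × L) = 244 × 2.0 / (0.6 × 480 × 290 × 10⁻³) = 5.843 mm.
Required leg w = t_e / 0.707 = 8.264 mm → use 9 mm.

w = 9 mm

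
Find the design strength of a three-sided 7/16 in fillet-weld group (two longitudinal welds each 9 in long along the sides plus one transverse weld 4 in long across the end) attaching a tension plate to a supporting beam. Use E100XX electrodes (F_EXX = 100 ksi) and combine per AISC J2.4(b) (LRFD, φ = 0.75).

t_e = 0.707 × 0.4375 = 0.3093 in.
R_nwl = 0.6 × 100 × 0.3093 × 18 = 334.1 kips (longitudinal, 2 welds).
R_nwt = 0.6 × 100 × 0.3093 × 4 = 74.23 kips (transverse, base value).
(i) R_nwl + R_nwt = 408.3 kips; (ii) 0.85 R_nwl + 1.5 R_nwt = 395.3 kips.
R_n = max = 408.3 kips [governs: (i)]; φR_n = 306.2 kips.

φR_n ≈ 306 kips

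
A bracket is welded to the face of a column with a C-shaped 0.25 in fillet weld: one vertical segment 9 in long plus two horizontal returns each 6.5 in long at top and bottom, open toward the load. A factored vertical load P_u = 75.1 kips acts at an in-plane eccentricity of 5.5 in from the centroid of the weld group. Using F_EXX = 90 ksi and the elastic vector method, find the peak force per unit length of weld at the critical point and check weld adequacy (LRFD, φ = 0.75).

Total weld length L_w = 22 in. Treat welds as unit-width lines.
Centroid: x̄ = 2×6.5×3.25 / 22 = 1.92 in from the vertical weld.
Polar moment about centroid: J = I_x + I_y = [9³/12 + 2×6.5×4.5²] + [9×1.92² + 2(6.5³/12 + 6.5×1.33²)] = 425.9 in³.
Direct shear f_v = P/L_w = 75.1 / 22 = 3.414 kip/in (vertical).
Torsion M = P·e = 75.1 × 5.5 = 413.05 kip·in.
Critical point at (x, y) = (4.58, 4.5) from centroid. f_tx = M·y/J = 4.364 kip/in; f_ty = M·x/J = 4.441 kip/in.
Resultant f_max = √[f_tx² + (f_v + f_ty)²] = √[4.364² + (3.414 + 4.441)²] = 8.985 kip/in.
Capacity per unit length: φr_n = 0.75 × 0.6 × 90 × (0.707 × 0.25) = 7.158 kip/in.
8.985 > 7.158 → NOT adequate.

f_max ≈ 8.99 kip/in; NOT adequate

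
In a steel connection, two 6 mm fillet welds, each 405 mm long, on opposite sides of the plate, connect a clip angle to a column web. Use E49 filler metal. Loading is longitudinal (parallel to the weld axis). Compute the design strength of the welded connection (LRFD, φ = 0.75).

φR_n ≈ 758 kN

E49XX → F_EXX = 490 MPa.
Effective throat t_e = 0.707 × 6 = 4.242 mm.
Total length L = 810 mm; A_we = 4.242 × 810 = 3436 mm².
F_nw = 0.6 F_EXX = 0.6 × 490 = 294 MPa.
φR_n = 0.75 × 294 × 3436 × 10⁻³ = 757.6 kN.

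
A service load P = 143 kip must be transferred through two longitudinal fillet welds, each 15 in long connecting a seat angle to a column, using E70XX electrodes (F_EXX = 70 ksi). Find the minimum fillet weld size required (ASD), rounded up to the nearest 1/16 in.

w = 3/8 in

Total weld length L = 30 in.
Required throat t_e = P × Ω / (0.6 F_EXX × L) = 143 × 2.0 / (0.6 × 70 × 30) = 0.227 in.
Required leg w = t_e / 0.707 = 0.3211 in → use 3/8 in.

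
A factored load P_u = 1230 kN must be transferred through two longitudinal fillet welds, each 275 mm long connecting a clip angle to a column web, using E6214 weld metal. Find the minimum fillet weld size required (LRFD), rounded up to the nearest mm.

E62XX → F_EXX = 620 MPa.
Total weld length L = 550 mm.
Required throat t_e = P_u / (φ × 0.6 F_EXX × L) = 1230 / (0.75 × 0.6 × 620 × 550 × 10⁻³) = 8.016 mm.
Required leg w = t_e / 0.707 = 11.34 mm → use 12 mm.

w = 12 mm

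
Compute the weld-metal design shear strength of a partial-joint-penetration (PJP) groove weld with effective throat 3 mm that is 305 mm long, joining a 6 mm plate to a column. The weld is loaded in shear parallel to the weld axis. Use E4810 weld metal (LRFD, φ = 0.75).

φR_n ≈ 198 kN

E48XX → F_EXX = 480 MPa.
Effective throat (given) t_e = 3 mm.
A_we = 3 × 305 = 915 mm².
F_nw = 0.6 F_EXX = 288 MPa.
φR_n = 0.75 × 288 × 915 × 10⁻³ = 197.6 kN.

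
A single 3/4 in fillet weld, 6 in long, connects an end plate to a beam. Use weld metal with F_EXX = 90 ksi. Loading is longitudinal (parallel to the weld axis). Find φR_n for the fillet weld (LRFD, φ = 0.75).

Effective throat t_e = 0.707 × 0.75 = 0.5302 in.
Total length L = 6 in; A_we = 0.5302 × 6 = 3.181 in².
F_nw = 0.6 F_EXX = 0.6 × 90 = 54 ksi.
φR_n = 0.75 × 54 × 3.181 = 128.9 kip.

φR_n ≈ 129 kip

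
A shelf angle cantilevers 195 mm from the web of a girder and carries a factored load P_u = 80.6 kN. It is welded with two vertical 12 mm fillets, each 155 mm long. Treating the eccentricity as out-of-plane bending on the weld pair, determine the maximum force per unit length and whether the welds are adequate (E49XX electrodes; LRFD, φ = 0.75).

E49XX → F_EXX = 490 MPa.
L_w = 2 × 155 = 310 mm; section modulus (unit throat) S = 2 × L²/6 = 8008 mm².
Direct shear f_v = P/L_w = 80.6×10³/310 = 260 N/mm.
Moment M = P × e = 80.6×10³ × 195 = 15717000 N·mm; bending f_b = M/S = 1963 N/mm.
f_max = √(f_v² + f_b²) = √(260² + 1963²) = 1980 N/mm.
φr_n = 0.75 × 0.6 × 490 × (0.707 × 12) = 1871 N/mm → NOT adequate.

f_max ≈ 1980 N/mm; NOT adequate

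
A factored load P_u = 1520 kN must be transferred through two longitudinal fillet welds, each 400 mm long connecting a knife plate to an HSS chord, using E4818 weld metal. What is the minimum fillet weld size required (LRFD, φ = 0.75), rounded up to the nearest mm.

E48XX → F_EXX = 480 MPa.
Total weld length L = 800 mm.
Required throat t_e = P_u / (φ × 0.6 F_EXX × L) = 1520 / (0.75 × 0.6 × 480 × 800 × 10⁻³) = 8.796 mm.
Required leg w = t_e / 0.707 = 12.44 mm → use 13 mm.

w = 13 mm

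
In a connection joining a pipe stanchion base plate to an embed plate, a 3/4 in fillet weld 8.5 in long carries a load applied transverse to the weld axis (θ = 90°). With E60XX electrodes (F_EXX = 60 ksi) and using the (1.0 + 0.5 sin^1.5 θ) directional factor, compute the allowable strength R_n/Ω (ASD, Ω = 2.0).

R_n/Ω ≈ 122 kips

t_e = 0.707 × 0.75 = 0.5302 in; A_we = 0.5302 × 8.5 = 4.507 in².
Directional factor: 1.0 + 0.5 sin^1.5(90°) = 1.5.
F_nw = 0.6 × 60 × 1.5 = 54 ksi.
R_n/Ω = (54 × 4.507) / 2.0 = 121.7 kips.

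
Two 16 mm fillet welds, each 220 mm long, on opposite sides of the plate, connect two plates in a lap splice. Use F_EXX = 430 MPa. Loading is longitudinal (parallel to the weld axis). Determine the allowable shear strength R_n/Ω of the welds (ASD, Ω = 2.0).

Effective throat t_e = 0.707 × 16 = 11.31 mm.
Total length L = 440 mm; A_we = 11.31 × 440 = 4977 mm².
F_nw = 0.6 F_EXX = 0.6 × 430 = 258 MPa.
R_n = 258 × 4977 × 10⁻³ = 1284 kN; R_n/Ω = 1284/2.0 = 642.1 kN.

R_n/Ω ≈ 642 kN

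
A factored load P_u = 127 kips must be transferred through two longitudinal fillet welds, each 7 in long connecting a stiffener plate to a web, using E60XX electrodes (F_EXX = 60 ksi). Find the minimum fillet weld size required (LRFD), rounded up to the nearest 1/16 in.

w = 1/2 in

Total weld length L = 14 in.
Required throat t_e = P_u / (φ × 0.6 F_EXX × L) = 127 / (0.75 × 0.6 × 60 × 14) = 0.336 in.
Required leg w = t_e / 0.707 = 0.4752 in → use 1/2 in.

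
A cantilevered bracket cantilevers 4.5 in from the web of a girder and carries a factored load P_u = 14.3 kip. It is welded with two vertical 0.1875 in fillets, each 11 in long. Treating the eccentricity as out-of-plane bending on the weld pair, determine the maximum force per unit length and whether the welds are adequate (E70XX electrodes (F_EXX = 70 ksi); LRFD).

f_max ≈ 1.72 kip/in; adequate

L_w = 2 × 11 = 22 in; section modulus (unit throat) S = 2 × L²/6 = 40.33 in².
Direct shear f_v = P/L_w = 14.3/22 = 0.65 kip/in.
Moment M = P × e = 14.3 × 4.5 = 64.35 kip·in; bending f_b = M/S = 1.595 kip/in.
f_max = √(f_v² + f_b²) = √(0.65² + 1.595²) = 1.723 kip/in.
φr_n = 0.75 × 0.6 × 70 × (0.707 × 0.1875) = 4.176 kip/in → adequate.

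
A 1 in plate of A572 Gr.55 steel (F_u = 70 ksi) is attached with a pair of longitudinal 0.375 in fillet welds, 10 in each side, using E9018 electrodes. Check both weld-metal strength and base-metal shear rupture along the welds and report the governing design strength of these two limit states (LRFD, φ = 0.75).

E90XX → F_EXX = 90 ksi.
t_e = 0.707 × 0.375 = 0.2651 in; L = 20 in.
Weld metal: φR_n = 0.75 × 0.6 × 90 × 0.2651 × 20 = 214.8 kips.
Base metal (shear rupture): φR_n = 0.75 × 0.6 × 70 × 1 × 20 = 630 kips.
Governing: weld metal.

φR_n ≈ 215 kips (weld metal governs)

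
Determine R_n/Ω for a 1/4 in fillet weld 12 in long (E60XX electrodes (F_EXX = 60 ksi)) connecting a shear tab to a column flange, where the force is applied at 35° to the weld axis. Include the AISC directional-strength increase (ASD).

R_n/Ω ≈ 46.5 kips

t_e = 0.707 × 0.25 = 0.1767 in; A_we = 0.1767 × 12 = 2.121 in².
Directional factor: 1.0 + 0.5 sin^1.5(35°) = 1.217.
F_nw = 0.6 × 60 × 1.217 = 43.82 ksi.
R_n/Ω = (43.82 × 2.121) / 2.0 = 46.47 kips.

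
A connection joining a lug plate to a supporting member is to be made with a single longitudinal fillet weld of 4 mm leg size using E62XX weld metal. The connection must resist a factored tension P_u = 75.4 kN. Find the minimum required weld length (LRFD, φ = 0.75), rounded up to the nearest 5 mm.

L = 100 mm

E62XX → F_EXX = 620 MPa.
Throat t_e = 0.707 × 4 = 2.828 mm.
φr_n = 0.75 × 0.6 × 620 × 2.828 × 10⁻³ = 0.789 kN/mm.
L_req = P_u / φr_n = 75.4 / 0.789 = 95.56 mm total.
Round up → use L = 100 mm.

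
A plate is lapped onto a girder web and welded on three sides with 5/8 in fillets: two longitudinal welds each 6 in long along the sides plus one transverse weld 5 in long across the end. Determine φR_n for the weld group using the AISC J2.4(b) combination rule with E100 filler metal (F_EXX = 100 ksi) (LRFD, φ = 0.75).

t_e = 0.707 × 0.625 = 0.4419 in.
R_nwl = 0.6 × 100 × 0.4419 × 12 = 318.1 kips (longitudinal, 2 welds).
R_nwt = 0.6 × 100 × 0.4419 × 5 = 132.6 kips (transverse, base value).
(i) R_nwl + R_nwt = 450.7 kips; (ii) 0.85 R_nwl + 1.5 R_nwt = 469.3 kips.
R_n = max = 469.3 kips [governs: (ii)]; φR_n = 352 kips.

φR_n ≈ 352 kips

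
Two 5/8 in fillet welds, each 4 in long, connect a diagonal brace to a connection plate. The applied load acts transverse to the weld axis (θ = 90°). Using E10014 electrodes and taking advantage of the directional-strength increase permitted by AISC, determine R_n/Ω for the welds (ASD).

R_n/Ω ≈ 159 kips

E100XX → F_EXX = 100 ksi.
t_e = 0.707 × 0.625 = 0.4419 in; A_we = 0.4419 × 8 = 3.535 in².
Directional factor: 1.0 + 0.5 sin^1.5(90°) = 1.5.
F_nw = 0.6 × 100 × 1.5 = 90 ksi.
R_n/Ω = (90 × 3.535) / 2.0 = 159.1 kips.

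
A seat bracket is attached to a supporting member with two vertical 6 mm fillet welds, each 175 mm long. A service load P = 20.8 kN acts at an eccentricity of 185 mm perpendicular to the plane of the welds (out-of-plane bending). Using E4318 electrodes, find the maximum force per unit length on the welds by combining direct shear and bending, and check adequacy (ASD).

E43XX → F_EXX = 430 MPa.
L_w = 2 × 175 = 350 mm; section modulus (unit throat) S = 2 × L²/6 = 10210 mm².
Direct shear f_v = P/L_w = 20.8×10³/350 = 59.43 N/mm.
Moment M = P × e = 20.8×10³ × 185 = 3848000 N·mm; bending f_b = M/S = 376.9 N/mm.
f_max = √(f_v² + f_b²) = √(59.43² + 376.9²) = 381.6 N/mm.
r_n/Ω = (1/2.0) × 0.6 × 430 × (0.707 × 6) = 547.2 N/mm → adequate.

f_max ≈ 382 N/mm; adequate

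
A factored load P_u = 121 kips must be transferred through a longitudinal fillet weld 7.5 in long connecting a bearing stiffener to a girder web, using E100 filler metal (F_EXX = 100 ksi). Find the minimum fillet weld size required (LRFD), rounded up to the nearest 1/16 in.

w = 9/16 in

Total weld length L = 7.5 in.
Required throat t_e = P_u / (φ × 0.6 F_EXX × L) = 121 / (0.75 × 0.6 × 100 × 7.5) = 0.3585 in.
Required leg w = t_e / 0.707 = 0.5071 in → use 9/16 in.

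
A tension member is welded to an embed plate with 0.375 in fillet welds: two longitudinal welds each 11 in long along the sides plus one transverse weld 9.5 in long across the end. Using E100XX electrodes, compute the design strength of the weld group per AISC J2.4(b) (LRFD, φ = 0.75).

φR_n ≈ 393 kips

E100XX → F_EXX = 100 ksi.
t_e = 0.707 × 0.375 = 0.2651 in.
R_nwl = 0.6 × 100 × 0.2651 × 22 = 350 kips (longitudinal, 2 welds).
R_nwt = 0.6 × 100 × 0.2651 × 9.5 = 151.1 kips (transverse, base value).
(i) R_nwl + R_nwt = 501.1 kips; (ii) 0.85 R_nwl + 1.5 R_nwt = 524.2 kips.
R_n = max = 524.2 kips [governs: (ii)]; φR_n = 393.1 kips.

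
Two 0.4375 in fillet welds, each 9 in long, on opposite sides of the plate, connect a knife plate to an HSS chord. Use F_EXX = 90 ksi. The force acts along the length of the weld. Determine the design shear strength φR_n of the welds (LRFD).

φR_n ≈ 225 kips

Effective throat t_e = 0.707 × 0.4375 = 0.3093 in.
Total length L = 18 in; A_we = 0.3093 × 18 = 5.568 in².
F_nw = 0.6 F_EXX = 0.6 × 90 = 54 ksi.
φR_n = 0.75 × 54 × 5.568 = 225.5 kips.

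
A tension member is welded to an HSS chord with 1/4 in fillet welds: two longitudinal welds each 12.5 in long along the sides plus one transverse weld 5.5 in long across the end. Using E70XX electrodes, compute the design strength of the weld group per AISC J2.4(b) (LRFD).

φR_n ≈ 170 kip

E70XX → F_EXX = 70 ksi.
t_e = 0.707 × 0.25 = 0.1767 in.
R_nwl = 0.6 × 70 × 0.1767 × 25 = 185.6 kip (longitudinal, 2 welds).
R_nwt = 0.6 × 70 × 0.1767 × 5.5 = 40.83 kip (transverse, base value).
(i) R_nwl + R_nwt = 226.4 kip; (ii) 0.85 R_nwl + 1.5 R_nwt = 219 kip.
R_n = max = 226.4 kip [governs: (i)]; φR_n = 169.8 kip.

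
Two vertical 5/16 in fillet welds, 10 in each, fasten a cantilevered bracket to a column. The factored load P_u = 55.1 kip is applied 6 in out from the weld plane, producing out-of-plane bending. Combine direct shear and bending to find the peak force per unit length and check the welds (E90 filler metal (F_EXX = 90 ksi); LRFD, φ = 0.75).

f_max ≈ 10.3 kip/in; NOT adequate

L_w = 2 × 10 = 20 in; section modulus (unit throat) S = 2 × L²/6 = 33.33 in².
Direct shear f_v = P/L_w = 55.1/20 = 2.755 kip/in.
Moment M = P × e = 55.1 × 6 = 330.6 kip·in; bending f_b = M/S = 9.918 kip/in.
f_max = √(f_v² + f_b²) = √(2.755² + 9.918²) = 10.29 kip/in.
φr_n = 0.75 × 0.6 × 90 × (0.707 × 0.3125) = 8.948 kip/in → NOT adequate.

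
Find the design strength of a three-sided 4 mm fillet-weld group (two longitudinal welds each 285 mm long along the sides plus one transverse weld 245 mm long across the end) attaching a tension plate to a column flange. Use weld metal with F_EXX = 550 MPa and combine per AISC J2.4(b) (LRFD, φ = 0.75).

φR_n ≈ 596 kN

t_e = 0.707 × 4 = 2.828 mm.
R_nwl = 0.6 × 550 × 2.828 × 570 × 10⁻³ = 531.9 kN (longitudinal, 2 welds).
R_nwt = 0.6 × 550 × 2.828 × 245 × 10⁻³ = 228.6 kN (transverse, base value).
(i) R_nwl + R_nwt = 760.6 kN; (ii) 0.85 R_nwl + 1.5 R_nwt = 795.1 kN.
R_n = max = 795.1 kN [governs: (ii)]; φR_n = 596.3 kN.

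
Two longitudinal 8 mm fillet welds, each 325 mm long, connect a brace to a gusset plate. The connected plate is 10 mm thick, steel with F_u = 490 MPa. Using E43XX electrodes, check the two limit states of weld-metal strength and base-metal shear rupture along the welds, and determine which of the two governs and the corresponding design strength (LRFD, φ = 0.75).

φR_n ≈ 711 kN (weld metal governs)

E43XX → F_EXX = 430 MPa.
t_e = 0.707 × 8 = 5.656 mm; L = 650 mm.
Weld metal: φR_n = 0.75 × 0.6 × 430 × 5.656 × 650 × 10⁻³ = 711.4 kN.
Base metal (shear rupture): φR_n = 0.75 × 0.6 × 490 × 10 × 650 × 10⁻³ = 1433 kN.
Governing: weld metal.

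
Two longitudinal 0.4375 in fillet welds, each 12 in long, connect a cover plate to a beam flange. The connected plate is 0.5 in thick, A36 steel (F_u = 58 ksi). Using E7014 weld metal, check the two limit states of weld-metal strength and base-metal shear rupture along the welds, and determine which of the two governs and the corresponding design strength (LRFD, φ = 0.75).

φR_n ≈ 234 kip (weld metal governs)

E70XX → F_EXX = 70 ksi.
t_e = 0.707 × 0.4375 = 0.3093 in; L = 24 in.
Weld metal: φR_n = 0.75 × 0.6 × 70 × 0.3093 × 24 = 233.8 kip.
Base metal (shear rupture): φR_n = 0.75 × 0.6 × 58 × 0.5 × 24 = 313.2 kip.
Governing: weld metal.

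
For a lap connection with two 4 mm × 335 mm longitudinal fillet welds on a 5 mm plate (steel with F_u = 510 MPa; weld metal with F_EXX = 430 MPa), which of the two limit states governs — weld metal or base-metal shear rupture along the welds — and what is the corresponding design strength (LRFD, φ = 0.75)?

φR_n ≈ 367 kN (weld metal governs)

t_e = 0.707 × 4 = 2.828 mm; L = 670 mm.
Weld metal: φR_n = 0.75 × 0.6 × 430 × 2.828 × 670 × 10⁻³ = 366.6 kN.
Base metal (shear rupture): φR_n = 0.75 × 0.6 × 510 × 5 × 670 × 10⁻³ = 768.8 kN.
Governing: weld metal.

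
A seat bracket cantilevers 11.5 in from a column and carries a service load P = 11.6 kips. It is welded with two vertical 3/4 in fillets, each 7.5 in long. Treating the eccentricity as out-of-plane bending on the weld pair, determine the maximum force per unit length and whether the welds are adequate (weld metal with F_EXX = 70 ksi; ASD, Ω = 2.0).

f_max ≈ 7.16 kip/in; adequate

L_w = 2 × 7.5 = 15 in; section modulus (unit throat) S = 2 × L²/6 = 18.75 in².
Direct shear f_v = P/L_w = 11.6/15 = 0.7733 kip/in.
Moment M = P × e = 11.6 × 11.5 = 133.4 kip·in; bending f_b = M/S = 7.115 kip/in.
f_max = √(f_v² + f_b²) = √(0.7733² + 7.115²) = 7.157 kip/in.
r_n/Ω = (1/2.0) × 0.6 × 70 × (0.707 × 0.75) = 11.14 kip/in → adequate.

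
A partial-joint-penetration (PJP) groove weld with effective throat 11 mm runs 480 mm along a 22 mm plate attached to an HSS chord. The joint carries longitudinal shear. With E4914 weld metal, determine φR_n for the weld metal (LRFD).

φR_n ≈ 1160 kN

E49XX → F_EXX = 490 MPa.
Effective throat (given) t_e = 11 mm.
A_we = 11 × 480 = 5280 mm².
F_nw = 0.6 F_EXX = 294 MPa.
φR_n = 0.75 × 294 × 5280 × 10⁻³ = 1164 kN.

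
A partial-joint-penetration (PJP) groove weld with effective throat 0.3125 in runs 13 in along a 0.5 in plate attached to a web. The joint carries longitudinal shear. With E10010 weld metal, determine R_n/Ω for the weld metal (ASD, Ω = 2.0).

R_n/Ω ≈ 122 kips

E100XX → F_EXX = 100 ksi.
Effective throat (given) t_e = 0.3125 in.
A_we = 0.3125 × 13 = 4.062 in².
F_nw = 0.6 F_EXX = 60 ksi.
R_n/Ω = (60 × 4.062) / 2.0 = 121.9 kips.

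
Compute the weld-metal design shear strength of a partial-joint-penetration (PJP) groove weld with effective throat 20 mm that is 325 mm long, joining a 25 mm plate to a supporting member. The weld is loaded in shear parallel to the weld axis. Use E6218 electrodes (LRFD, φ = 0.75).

E62XX → F_EXX = 620 MPa.
Effective throat (given) t_e = 20 mm.
A_we = 20 × 325 = 6500 mm².
F_nw = 0.6 F_EXX = 372 MPa.
φR_n = 0.75 × 372 × 6500 × 10⁻³ = 1814 kN.

φR_n ≈ 1810 kN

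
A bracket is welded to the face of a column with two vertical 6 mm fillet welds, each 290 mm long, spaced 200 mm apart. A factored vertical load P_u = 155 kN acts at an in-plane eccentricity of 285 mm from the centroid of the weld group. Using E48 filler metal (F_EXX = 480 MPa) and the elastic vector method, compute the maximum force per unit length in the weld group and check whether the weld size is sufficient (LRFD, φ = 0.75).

Total weld length L_w = 580 mm. Treat welds as unit-width lines.
Polar moment about centroid: J = 2[d³/12 + d(b/2)²] = 2[290³/12 + 290×100²] = 9865000 mm³.
Direct shear f_v = P/L_w = 155×10³ / 580 = 267.2 N/mm (vertical).
Torsion M = P·e = 155×10³ × 285 = 44175000 N·mm.
Critical point at (x, y) = (100, 145) from centroid. f_tx = M·y/J = 649.3 N/mm; f_ty = M·x/J = 447.8 N/mm.
Resultant f_max = √[f_tx² + (f_v + f_ty)²] = √[649.3² + (267.2 + 447.8)²] = 965.9 N/mm.
Capacity per unit length: φr_n = 0.75 × 0.6 × 480 × (0.707 × 6) = 916.3 N/mm.
965.9 > 916.3 → NOT adequate.

f_max ≈ 966 N/mm; NOT adequate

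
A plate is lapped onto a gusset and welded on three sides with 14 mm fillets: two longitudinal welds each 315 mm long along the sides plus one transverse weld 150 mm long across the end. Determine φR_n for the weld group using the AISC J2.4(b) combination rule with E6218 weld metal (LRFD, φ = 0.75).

E62XX → F_EXX = 620 MPa.
t_e = 0.707 × 14 = 9.898 mm.
R_nwl = 0.6 × 620 × 9.898 × 630 × 10⁻³ = 2320 kN (longitudinal, 2 welds).
R_nwt = 0.6 × 620 × 9.898 × 150 × 10⁻³ = 552.3 kN (transverse, base value).
(i) R_nwl + R_nwt = 2872 kN; (ii) 0.85 R_nwl + 1.5 R_nwt = 2800 kN.
R_n = max = 2872 kN [governs: (i)]; φR_n = 2154 kN.

φR_n ≈ 2150 kN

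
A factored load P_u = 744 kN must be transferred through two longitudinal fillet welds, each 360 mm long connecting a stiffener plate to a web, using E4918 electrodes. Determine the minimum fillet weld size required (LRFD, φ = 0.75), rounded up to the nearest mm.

w = 7 mm

E49XX → F_EXX = 490 MPa.
Total weld length L = 720 mm.
Required throat t_e = P_u / (φ × 0.6 F_EXX × L) = 744 / (0.75 × 0.6 × 490 × 720 × 10⁻³) = 4.686 mm.
Required leg w = t_e / 0.707 = 6.628 mm → use 7 mm.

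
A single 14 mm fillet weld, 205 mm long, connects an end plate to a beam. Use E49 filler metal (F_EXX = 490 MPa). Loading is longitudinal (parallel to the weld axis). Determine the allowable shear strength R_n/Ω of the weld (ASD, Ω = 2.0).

Effective throat t_e = 0.707 × 14 = 9.898 mm.
Total length L = 205 mm; A_we = 9.898 × 205 = 2029 mm².
F_nw = 0.6 F_EXX = 0.6 × 490 = 294 MPa.
R_n = 294 × 2029 × 10⁻³ = 596.6 kN; R_n/Ω = 596.6/2.0 = 298.3 kN.

R_n/Ω ≈ 298 kN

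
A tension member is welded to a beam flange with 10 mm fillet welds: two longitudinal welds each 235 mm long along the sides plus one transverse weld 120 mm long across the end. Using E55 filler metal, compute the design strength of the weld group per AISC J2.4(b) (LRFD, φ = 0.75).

φR_n ≈ 1030 kN

E55XX → F_EXX = 550 MPa.
t_e = 0.707 × 10 = 7.07 mm.
R_nwl = 0.6 × 550 × 7.07 × 470 × 10⁻³ = 1097 kN (longitudinal, 2 welds).
R_nwt = 0.6 × 550 × 7.07 × 120 × 10⁻³ = 280 kN (transverse, base value).
(i) R_nwl + R_nwt = 1377 kN; (ii) 0.85 R_nwl + 1.5 R_nwt = 1352 kN.
R_n = max = 1377 kN [governs: (i)]; φR_n = 1032 kN.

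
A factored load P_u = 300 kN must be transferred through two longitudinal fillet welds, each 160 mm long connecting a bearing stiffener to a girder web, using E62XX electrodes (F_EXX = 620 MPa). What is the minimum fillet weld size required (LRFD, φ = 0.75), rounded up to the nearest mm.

w = 5 mm

Total weld length L = 320 mm.
Required throat t_e = P_u / (φ × 0.6 F_EXX × L) = 300 / (0.75 × 0.6 × 620 × 320 × 10⁻³) = 3.36 mm.
Required leg w = t_e / 0.707 = 4.753 mm → use 5 mm.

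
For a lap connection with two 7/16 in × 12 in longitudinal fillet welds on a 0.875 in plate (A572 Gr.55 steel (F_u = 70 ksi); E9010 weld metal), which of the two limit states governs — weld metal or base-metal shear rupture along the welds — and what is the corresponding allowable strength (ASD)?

E90XX → F_EXX = 90 ksi.
t_e = 0.707 × 0.4375 = 0.3093 in; L = 24 in.
Weld metal: R_n/Ω = (1/2.0) × 0.6 × 90 × 0.3093 × 24 = 200.4 kips.
Base metal (shear rupture): R_n/Ω = (1/2.0) × 0.6 × 70 × 0.875 × 24 = 441 kips.
Governing: weld metal.

R_n/Ω ≈ 200 kips (weld metal governs)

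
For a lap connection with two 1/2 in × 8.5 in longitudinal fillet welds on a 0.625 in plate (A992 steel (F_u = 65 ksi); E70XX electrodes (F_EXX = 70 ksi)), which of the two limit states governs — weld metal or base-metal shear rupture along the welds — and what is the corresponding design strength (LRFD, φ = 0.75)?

φR_n ≈ 189 kip (weld metal governs)

t_e = 0.707 × 0.5 = 0.3535 in; L = 17 in.
Weld metal: φR_n = 0.75 × 0.6 × 70 × 0.3535 × 17 = 189.3 kip.
Base metal (shear rupture): φR_n = 0.75 × 0.6 × 65 × 0.625 × 17 = 310.8 kip.
Governing: weld metal.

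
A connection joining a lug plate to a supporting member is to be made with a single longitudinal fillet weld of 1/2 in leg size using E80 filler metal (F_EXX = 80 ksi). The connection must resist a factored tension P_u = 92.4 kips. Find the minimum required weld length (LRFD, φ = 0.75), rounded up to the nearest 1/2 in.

Throat t_e = 0.707 × 0.5 = 0.3535 in.
φr_n = 0.75 × 0.6 × 80 × 0.3535 = 12.73 kips/in.
L_req = P_u / φr_n = 92.4 / 12.73 = 7.261 in total.
Round up → use L = 7.5 in.

L = 7.5 in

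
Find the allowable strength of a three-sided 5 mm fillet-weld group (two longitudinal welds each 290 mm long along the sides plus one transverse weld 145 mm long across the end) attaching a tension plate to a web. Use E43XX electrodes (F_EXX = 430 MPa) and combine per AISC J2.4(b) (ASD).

t_e = 0.707 × 5 = 3.535 mm.
R_nwl = 0.6 × 430 × 3.535 × 580 × 10⁻³ = 529 kN (longitudinal, 2 welds).
R_nwt = 0.6 × 430 × 3.535 × 145 × 10⁻³ = 132.2 kN (transverse, base value).
(i) R_nwl + R_nwt = 661.2 kN; (ii) 0.85 R_nwl + 1.5 R_nwt = 648 kN.
R_n = max = 661.2 kN [governs: (i)]; R_n/Ω = 330.6 kN.

R_n/Ω ≈ 331 kN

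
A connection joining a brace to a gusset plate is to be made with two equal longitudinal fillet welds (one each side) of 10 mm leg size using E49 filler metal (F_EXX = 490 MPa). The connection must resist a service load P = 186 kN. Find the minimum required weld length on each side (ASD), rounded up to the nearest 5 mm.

L = 90 mm on each side

Throat t_e = 0.707 × 10 = 7.07 mm.
r_n/Ω = (0.6 × 490 × 7.07) / 2.0 = 1039 N/mm = 1.039 kN/mm.
L_req = P / (r_n/Ω) = 186 / 1.039 = 179 mm total.
Per side: 179 / 2 = 89.48 mm.
Round up → use L = 90 mm on each side.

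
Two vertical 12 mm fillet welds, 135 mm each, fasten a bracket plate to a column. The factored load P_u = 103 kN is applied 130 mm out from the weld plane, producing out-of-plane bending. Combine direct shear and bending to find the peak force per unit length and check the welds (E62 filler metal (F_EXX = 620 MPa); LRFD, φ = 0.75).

f_max ≈ 2240 N/mm; adequate

L_w = 2 × 135 = 270 mm; section modulus (unit throat) S = 2 × L²/6 = 6075 mm².
Direct shear f_v = P/L_w = 103×10³/270 = 381.5 N/mm.
Moment M = P × e = 103×10³ × 130 = 13390000 N·mm; bending f_b = M/S = 2204 N/mm.
f_max = √(f_v² + f_b²) = √(381.5² + 2204²) = 2237 N/mm.
φr_n = 0.75 × 0.6 × 620 × (0.707 × 12) = 2367 N/mm → adequate.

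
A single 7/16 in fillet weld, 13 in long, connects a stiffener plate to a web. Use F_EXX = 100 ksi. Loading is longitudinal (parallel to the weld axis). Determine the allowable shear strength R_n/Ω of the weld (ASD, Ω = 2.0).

Effective throat t_e = 0.707 × 0.4375 = 0.3093 in.
Total length L = 13 in; A_we = 0.3093 × 13 = 4.021 in².
F_nw = 0.6 F_EXX = 0.6 × 100 = 60 ksi.
R_n = 60 × 4.021 = 241.3 kip; R_n/Ω = 241.3/2.0 = 120.6 kip.

R_n/Ω ≈ 121 kip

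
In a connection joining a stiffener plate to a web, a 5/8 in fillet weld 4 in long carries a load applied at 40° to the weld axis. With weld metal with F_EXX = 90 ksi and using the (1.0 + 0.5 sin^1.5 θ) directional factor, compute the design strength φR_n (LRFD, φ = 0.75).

φR_n ≈ 90 kips

t_e = 0.707 × 0.625 = 0.4419 in; A_we = 0.4419 × 4 = 1.767 in².
Directional factor: 1.0 + 0.5 sin^1.5(40°) = 1.258.
F_nw = 0.6 × 90 × 1.258 = 67.91 ksi.
φR_n = 0.75 × 67.91 × 1.767 = 90.03 kips.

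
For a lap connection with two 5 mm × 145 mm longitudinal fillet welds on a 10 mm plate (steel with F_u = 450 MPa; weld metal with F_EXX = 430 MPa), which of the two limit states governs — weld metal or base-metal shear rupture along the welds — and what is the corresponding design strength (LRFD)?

φR_n ≈ 198 kN (weld metal governs)

t_e = 0.707 × 5 = 3.535 mm; L = 290 mm.
Weld metal: φR_n = 0.75 × 0.6 × 430 × 3.535 × 290 × 10⁻³ = 198.4 kN.
Base metal (shear rupture): φR_n = 0.75 × 0.6 × 450 × 10 × 290 × 10⁻³ = 587.2 kN.
Governing: weld metal.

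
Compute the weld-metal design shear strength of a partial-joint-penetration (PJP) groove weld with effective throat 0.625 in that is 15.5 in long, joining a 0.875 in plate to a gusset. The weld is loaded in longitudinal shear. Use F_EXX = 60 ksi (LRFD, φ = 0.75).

Effective throat (given) t_e = 0.625 in.
A_we = 0.625 × 15.5 = 9.688 in².
F_nw = 0.6 F_EXX = 36 ksi.
φR_n = 0.75 × 36 × 9.688 = 261.6 kip.

φR_n ≈ 262 kip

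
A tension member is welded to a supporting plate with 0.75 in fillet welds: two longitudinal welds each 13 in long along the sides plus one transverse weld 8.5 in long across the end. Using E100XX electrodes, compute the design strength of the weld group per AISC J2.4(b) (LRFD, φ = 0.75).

φR_n ≈ 832 kips

E100XX → F_EXX = 100 ksi.
t_e = 0.707 × 0.75 = 0.5302 in.
R_nwl = 0.6 × 100 × 0.5302 × 26 = 827.2 kips (longitudinal, 2 welds).
R_nwt = 0.6 × 100 × 0.5302 × 8.5 = 270.4 kips (transverse, base value).
(i) R_nwl + R_nwt = 1098 kips; (ii) 0.85 R_nwl + 1.5 R_nwt = 1109 kips.
R_n = max = 1109 kips [governs: (ii)]; φR_n = 831.6 kips.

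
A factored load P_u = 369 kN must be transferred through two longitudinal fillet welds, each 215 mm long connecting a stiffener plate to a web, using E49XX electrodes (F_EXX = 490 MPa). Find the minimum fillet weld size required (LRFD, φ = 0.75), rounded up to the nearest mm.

w = 6 mm

Total weld length L = 430 mm.
Required throat t_e = P_u / (φ × 0.6 F_EXX × L) = 369 / (0.75 × 0.6 × 490 × 430 × 10⁻³) = 3.892 mm.
Required leg w = t_e / 0.707 = 5.505 mm → use 6 mm.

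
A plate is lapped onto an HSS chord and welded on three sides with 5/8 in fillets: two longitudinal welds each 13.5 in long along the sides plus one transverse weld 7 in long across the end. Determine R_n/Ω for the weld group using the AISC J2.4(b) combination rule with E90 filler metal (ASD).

R_n/Ω ≈ 406 kip

E90XX → F_EXX = 90 ksi.
t_e = 0.707 × 0.625 = 0.4419 in.
R_nwl = 0.6 × 90 × 0.4419 × 27 = 644.3 kip (longitudinal, 2 welds).
R_nwt = 0.6 × 90 × 0.4419 × 7 = 167 kip (transverse, base value).
(i) R_nwl + R_nwt = 811.3 kip; (ii) 0.85 R_nwl + 1.5 R_nwt = 798.2 kip.
R_n = max = 811.3 kip [governs: (i)]; R_n/Ω = 405.6 kip.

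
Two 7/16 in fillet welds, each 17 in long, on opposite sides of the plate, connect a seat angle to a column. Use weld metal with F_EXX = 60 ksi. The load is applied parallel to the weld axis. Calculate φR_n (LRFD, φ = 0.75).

Effective throat t_e = 0.707 × 0.4375 = 0.3093 in.
Total length L = 34 in; A_we = 0.3093 × 34 = 10.52 in².
F_nw = 0.6 F_EXX = 0.6 × 60 = 36 ksi.
φR_n = 0.75 × 36 × 10.52 = 283.9 kips.

φR_n ≈ 284 kips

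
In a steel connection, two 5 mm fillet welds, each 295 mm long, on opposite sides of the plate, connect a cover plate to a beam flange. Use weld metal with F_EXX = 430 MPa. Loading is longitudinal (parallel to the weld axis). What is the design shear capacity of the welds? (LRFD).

Effective throat t_e = 0.707 × 5 = 3.535 mm.
Total length L = 590 mm; A_we = 3.535 × 590 = 2086 mm².
F_nw = 0.6 F_EXX = 0.6 × 430 = 258 MPa.
φR_n = 0.75 × 258 × 2086 × 10⁻³ = 403.6 kN.

φR_n ≈ 404 kN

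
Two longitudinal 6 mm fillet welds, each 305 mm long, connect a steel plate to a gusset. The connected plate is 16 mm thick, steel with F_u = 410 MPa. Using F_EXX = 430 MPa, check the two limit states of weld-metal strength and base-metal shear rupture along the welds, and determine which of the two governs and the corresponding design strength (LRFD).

t_e = 0.707 × 6 = 4.242 mm; L = 610 mm.
Weld metal: φR_n = 0.75 × 0.6 × 430 × 4.242 × 610 × 10⁻³ = 500.7 kN.
Base metal (shear rupture): φR_n = 0.75 × 0.6 × 410 × 16 × 610 × 10⁻³ = 1801 kN.
Governing: weld metal.

φR_n ≈ 501 kN (weld metal governs)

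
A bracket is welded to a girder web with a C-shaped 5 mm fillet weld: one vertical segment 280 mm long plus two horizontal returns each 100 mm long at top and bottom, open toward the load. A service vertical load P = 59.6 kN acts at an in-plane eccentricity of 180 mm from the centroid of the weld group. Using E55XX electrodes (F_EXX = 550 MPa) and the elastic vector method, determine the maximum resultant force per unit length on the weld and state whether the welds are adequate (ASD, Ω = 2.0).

f_max ≈ 356 N/mm; adequate

Total weld length L_w = 480 mm. Treat welds as unit-width lines.
Centroid: x̄ = 2×100×50 / 480 = 20.83 mm from the vertical weld.
Polar moment about centroid: J = I_x + I_y = [280³/12 + 2×100×140²] + [280×20.83² + 2(100³/12 + 100×29.17²)] = 6208000 mm³.
Direct shear f_v = P/L_w = 59.6×10³ / 480 = 124.2 N/mm (vertical).
Torsion M = P·e = 59.6×10³ × 180 = 10728000 N·mm.
Critical point at (x, y) = (79.17, 140) from centroid. f_tx = M·y/J = 241.9 N/mm; f_ty = M·x/J = 136.8 N/mm.
Resultant f_max = √[f_tx² + (f_v + f_ty)²] = √[241.9² + (124.2 + 136.8)²] = 355.9 N/mm.
Capacity per unit length: r_n/Ω = (1/2.0) × 0.6 × 550 × (0.707 × 5) = 583.3 N/mm.
355.9 ≤ 583.3 → adequate.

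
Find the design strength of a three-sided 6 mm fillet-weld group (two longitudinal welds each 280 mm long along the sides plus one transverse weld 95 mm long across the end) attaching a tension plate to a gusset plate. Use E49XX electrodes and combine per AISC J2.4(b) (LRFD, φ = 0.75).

E49XX → F_EXX = 490 MPa.
t_e = 0.707 × 6 = 4.242 mm.
R_nwl = 0.6 × 490 × 4.242 × 560 × 10⁻³ = 698.4 kN (longitudinal, 2 welds).
R_nwt = 0.6 × 490 × 4.242 × 95 × 10⁻³ = 118.5 kN (transverse, base value).
(i) R_nwl + R_nwt = 816.9 kN; (ii) 0.85 R_nwl + 1.5 R_nwt = 771.4 kN.
R_n = max = 816.9 kN [governs: (i)]; φR_n = 612.7 kN.

φR_n ≈ 613 kN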